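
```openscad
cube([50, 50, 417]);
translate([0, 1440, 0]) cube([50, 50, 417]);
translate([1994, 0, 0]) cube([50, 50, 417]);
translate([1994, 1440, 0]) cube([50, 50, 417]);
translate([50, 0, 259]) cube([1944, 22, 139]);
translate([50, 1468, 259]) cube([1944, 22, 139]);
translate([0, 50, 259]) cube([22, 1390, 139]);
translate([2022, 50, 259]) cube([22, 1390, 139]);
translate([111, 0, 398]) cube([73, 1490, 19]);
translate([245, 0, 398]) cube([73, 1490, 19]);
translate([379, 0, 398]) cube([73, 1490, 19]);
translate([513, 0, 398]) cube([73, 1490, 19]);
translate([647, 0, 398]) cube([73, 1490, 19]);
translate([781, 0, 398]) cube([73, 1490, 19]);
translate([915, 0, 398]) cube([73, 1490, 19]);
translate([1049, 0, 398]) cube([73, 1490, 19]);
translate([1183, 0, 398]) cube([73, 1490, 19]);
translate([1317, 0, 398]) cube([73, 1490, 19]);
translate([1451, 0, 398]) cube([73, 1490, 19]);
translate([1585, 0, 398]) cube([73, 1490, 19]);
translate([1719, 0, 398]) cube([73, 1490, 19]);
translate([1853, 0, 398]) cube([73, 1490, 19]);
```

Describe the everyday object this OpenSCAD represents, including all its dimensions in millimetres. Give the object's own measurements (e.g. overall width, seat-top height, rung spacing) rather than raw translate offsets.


A bed frame 2044 mm long (x) by 1490 mm wide (y). Four 50×50 mm corner posts, 417 mm tall, at the corners of the footprint. Four rails of 22 mm thickness and 139 mm height run between adjacent posts with their undersides at z = 259 mm, their outer faces flush with the outside of the frame (the two x-running rails run between the posts' inner faces; the two y-running rails run between the posts' inner faces). 14 slats, each 73 mm wide (x) and 19 mm thick, lie across the top of the two x-running rails, running the full 1490 mm width of the frame in y; along x they sit between the end posts with a 61 mm gap after the −x posts and between neighbouring slats, leaving 68 mm before the +x posts.


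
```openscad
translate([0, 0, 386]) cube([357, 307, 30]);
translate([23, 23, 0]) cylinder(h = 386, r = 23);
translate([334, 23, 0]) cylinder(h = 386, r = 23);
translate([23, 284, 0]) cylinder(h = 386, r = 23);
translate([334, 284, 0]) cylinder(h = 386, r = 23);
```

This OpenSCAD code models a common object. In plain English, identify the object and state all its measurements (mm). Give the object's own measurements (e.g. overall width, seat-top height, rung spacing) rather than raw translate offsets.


A four-legged stool. The seat is a 357×307×30 mm slab whose top surface is at z = 416 mm; four round legs, each 46 mm in diameter, run from the floor (z = 0) to the underside of the seat, each leg's axis is inset half a diameter from the nearest pair of seat edges (so the leg's bounding box is flush with the corner).


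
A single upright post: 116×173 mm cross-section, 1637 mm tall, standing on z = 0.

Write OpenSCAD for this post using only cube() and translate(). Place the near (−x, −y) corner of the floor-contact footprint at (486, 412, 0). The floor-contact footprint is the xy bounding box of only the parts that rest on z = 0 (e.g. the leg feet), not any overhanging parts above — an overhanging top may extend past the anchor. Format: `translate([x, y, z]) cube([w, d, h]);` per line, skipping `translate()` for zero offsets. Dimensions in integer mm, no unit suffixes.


translate([486, 412, 0]) cube([116, 173, 1637]);


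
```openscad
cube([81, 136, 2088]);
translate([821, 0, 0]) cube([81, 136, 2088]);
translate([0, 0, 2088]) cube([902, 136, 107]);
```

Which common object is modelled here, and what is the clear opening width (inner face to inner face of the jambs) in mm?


A door frame. The clear opening width is 740 mm.

Two 2088 mm tall posts with a header on top — a door frame. The left jamb is 81 mm wide at x = 0; the right jamb starts at x = 821. The clear opening is 821 − 81 = 740 mm.


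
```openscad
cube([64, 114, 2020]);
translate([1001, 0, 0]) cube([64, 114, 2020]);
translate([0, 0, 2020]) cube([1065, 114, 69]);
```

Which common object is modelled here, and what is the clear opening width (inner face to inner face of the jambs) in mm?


A door frame. The clear opening width is 937 mm.

Two 2020 mm tall posts with a header on top — a door frame. The left jamb is 64 mm wide at x = 0; the right jamb starts at x = 1001. The clear opening is 1001 − 64 = 937 mm.


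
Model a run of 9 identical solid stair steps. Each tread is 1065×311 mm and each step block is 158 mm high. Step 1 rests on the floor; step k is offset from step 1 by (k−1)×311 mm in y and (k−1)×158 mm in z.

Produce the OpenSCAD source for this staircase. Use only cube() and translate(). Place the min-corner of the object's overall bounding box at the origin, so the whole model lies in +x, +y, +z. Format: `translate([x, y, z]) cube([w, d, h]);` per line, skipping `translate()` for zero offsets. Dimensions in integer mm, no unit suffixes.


cube([1065, 311, 158]);
translate([0, 311, 158]) cube([1065, 311, 158]);
translate([0, 622, 316]) cube([1065, 311, 158]);
translate([0, 933, 474]) cube([1065, 311, 158]);
translate([0, 1244, 632]) cube([1065, 311, 158]);
translate([0, 1555, 790]) cube([1065, 311, 158]);
translate([0, 1866, 948]) cube([1065, 311, 158]);
translate([0, 2177, 1106]) cube([1065, 311, 158]);
translate([0, 2488, 1264]) cube([1065, 311, 158]);


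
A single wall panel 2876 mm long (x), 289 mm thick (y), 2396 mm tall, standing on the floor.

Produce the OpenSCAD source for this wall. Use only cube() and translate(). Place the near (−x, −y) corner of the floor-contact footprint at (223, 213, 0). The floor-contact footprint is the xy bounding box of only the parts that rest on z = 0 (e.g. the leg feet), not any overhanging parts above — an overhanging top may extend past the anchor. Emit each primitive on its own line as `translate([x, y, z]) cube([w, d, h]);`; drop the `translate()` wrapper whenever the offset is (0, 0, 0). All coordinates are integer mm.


translate([223, 213, 0]) cube([2876, 289, 2396]);


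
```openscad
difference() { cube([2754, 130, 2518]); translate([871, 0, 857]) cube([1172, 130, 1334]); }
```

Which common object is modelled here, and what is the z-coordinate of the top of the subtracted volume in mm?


A wall with a window opening. The window head height is 2191 mm.

A wall with a rectangular opening subtracted — a window. Sill at z = 857, opening 1334 mm tall, so the head is at 857 + 1334 = 2191 mm.


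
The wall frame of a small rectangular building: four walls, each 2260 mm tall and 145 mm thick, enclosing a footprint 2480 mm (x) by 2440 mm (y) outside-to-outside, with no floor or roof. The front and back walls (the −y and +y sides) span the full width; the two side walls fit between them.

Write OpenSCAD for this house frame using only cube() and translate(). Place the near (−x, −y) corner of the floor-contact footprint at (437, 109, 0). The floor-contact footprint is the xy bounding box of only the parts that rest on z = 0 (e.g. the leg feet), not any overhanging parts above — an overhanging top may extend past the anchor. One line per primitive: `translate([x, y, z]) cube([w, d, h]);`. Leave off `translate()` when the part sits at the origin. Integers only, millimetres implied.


translate([437, 109, 0]) cube([2480, 145, 2260]);
translate([437, 2404, 0]) cube([2480, 145, 2260]);
translate([437, 254, 0]) cube([145, 2150, 2260]);
translate([2772, 254, 0]) cube([145, 2150, 2260]);


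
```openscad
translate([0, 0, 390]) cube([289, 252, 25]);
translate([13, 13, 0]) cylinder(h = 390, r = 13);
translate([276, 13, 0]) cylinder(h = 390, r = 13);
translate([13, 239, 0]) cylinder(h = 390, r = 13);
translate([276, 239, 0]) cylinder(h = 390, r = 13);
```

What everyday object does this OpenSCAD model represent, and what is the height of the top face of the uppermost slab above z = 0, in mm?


A stool. The seat height is 415 mm.

A 289×252×25 slab at z = 390 on four corner cylinders — a stool. The seat top is 390 + 25 = 415 mm.


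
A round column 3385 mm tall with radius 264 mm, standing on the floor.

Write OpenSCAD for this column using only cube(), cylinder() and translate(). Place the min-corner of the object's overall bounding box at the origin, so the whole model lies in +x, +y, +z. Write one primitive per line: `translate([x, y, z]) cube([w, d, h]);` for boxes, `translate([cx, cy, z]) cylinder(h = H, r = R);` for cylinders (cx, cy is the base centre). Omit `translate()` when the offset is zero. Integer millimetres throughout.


translate([264, 264, 0]) cylinder(h = 3385, r = 264);


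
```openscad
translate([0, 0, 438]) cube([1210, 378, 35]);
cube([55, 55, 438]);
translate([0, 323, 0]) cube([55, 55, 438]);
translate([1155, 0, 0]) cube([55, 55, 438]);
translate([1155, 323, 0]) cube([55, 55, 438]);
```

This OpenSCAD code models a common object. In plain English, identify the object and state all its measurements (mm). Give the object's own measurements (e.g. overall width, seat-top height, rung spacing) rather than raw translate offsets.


A long wooden bench with a 1210 mm (x) × 378 mm (y) seat, 35 mm thick, its top surface 473 mm above the floor. Four 55 mm square legs at the seat corners, flush with the edges, run from z = 0 to the seat underside.


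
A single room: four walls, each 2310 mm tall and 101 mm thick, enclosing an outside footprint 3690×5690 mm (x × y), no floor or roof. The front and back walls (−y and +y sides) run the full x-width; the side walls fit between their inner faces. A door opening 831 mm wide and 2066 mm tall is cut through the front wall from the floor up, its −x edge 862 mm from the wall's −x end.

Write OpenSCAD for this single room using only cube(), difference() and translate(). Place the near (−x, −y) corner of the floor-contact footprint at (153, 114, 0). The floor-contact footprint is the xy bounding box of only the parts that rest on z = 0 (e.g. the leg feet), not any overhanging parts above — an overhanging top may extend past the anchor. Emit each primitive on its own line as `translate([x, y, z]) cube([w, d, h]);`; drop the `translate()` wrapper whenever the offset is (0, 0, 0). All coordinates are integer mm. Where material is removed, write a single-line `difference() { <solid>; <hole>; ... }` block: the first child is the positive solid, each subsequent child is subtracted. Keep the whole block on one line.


difference() { translate([153, 114, 0]) cube([3690, 101, 2310]); translate([1015, 114, 0]) cube([831, 101, 2066]); }
translate([153, 5703, 0]) cube([3690, 101, 2310]);
translate([153, 215, 0]) cube([101, 5488, 2310]);
translate([3742, 215, 0]) cube([101, 5488, 2310]);


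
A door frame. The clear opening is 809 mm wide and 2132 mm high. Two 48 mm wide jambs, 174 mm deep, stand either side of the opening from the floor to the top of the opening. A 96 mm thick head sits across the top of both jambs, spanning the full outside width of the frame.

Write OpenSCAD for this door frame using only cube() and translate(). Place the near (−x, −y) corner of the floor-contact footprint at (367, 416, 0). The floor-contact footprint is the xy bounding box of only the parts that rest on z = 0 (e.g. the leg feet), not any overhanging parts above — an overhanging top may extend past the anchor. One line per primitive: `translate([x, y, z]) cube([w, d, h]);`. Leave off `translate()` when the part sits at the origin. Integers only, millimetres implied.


translate([367, 416, 0]) cube([48, 174, 2132]);
translate([1224, 416, 0]) cube([48, 174, 2132]);
translate([367, 416, 2132]) cube([905, 174, 96]);


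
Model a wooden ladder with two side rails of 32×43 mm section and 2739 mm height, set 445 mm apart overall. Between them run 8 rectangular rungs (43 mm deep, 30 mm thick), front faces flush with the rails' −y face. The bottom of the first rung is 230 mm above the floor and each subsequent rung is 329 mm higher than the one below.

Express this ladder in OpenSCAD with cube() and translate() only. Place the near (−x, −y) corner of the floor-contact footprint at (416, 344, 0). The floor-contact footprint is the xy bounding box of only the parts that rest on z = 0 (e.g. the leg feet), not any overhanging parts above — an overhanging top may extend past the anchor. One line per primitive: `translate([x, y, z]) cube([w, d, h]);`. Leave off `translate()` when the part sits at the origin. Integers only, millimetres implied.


translate([416, 344, 0]) cube([32, 43, 2739]);
translate([829, 344, 0]) cube([32, 43, 2739]);
translate([448, 344, 230]) cube([381, 43, 30]);
translate([448, 344, 559]) cube([381, 43, 30]);
translate([448, 344, 888]) cube([381, 43, 30]);
translate([448, 344, 1217]) cube([381, 43, 30]);
translate([448, 344, 1546]) cube([381, 43, 30]);
translate([448, 344, 1875]) cube([381, 43, 30]);
translate([448, 344, 2204]) cube([381, 43, 30]);
translate([448, 344, 2533]) cube([381, 43, 30]);


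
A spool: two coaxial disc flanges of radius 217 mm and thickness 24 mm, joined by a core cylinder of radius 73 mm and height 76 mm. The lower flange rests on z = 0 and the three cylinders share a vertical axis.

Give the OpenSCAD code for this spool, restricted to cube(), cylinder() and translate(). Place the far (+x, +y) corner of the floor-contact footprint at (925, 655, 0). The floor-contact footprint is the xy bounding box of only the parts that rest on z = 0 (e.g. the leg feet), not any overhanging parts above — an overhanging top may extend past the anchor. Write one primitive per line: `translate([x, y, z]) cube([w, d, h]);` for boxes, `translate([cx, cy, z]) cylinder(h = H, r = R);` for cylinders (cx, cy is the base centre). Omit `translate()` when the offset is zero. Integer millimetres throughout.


translate([708, 438, 0]) cylinder(h = 24, r = 217);
translate([708, 438, 24]) cylinder(h = 76, r = 73);
translate([708, 438, 100]) cylinder(h = 24, r = 217);


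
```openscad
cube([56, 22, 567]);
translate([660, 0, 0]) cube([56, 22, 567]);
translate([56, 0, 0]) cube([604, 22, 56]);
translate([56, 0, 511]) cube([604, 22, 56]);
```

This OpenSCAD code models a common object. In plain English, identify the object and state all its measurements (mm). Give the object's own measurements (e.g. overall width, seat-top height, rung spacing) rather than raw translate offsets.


A rectangular picture frame lying in the x–z plane (depth along y). The opening is 604 mm wide (x) by 455 mm tall (z), surrounded by a border 56 mm wide on all four sides. The frame is 22 mm deep and is made of two full-height vertical stiles with two horizontal rails fitted between them.


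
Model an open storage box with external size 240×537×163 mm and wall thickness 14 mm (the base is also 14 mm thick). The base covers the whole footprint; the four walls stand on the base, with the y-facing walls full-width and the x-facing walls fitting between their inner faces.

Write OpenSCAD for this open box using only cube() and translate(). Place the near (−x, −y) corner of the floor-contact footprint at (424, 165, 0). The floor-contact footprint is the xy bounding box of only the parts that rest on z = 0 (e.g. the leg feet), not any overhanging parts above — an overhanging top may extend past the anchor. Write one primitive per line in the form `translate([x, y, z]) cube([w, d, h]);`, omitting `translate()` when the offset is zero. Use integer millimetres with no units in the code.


translate([424, 165, 0]) cube([240, 537, 14]);
translate([424, 165, 14]) cube([240, 14, 149]);
translate([424, 688, 14]) cube([240, 14, 149]);
translate([424, 179, 14]) cube([14, 509, 149]);
translate([650, 179, 14]) cube([14, 509, 149]);


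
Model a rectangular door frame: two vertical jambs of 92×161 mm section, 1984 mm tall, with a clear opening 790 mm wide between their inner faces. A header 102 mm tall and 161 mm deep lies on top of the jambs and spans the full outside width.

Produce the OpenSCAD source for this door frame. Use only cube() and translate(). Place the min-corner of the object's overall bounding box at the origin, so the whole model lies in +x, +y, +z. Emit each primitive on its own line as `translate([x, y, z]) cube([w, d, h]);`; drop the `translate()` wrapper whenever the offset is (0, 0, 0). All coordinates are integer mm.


cube([92, 161, 1984]);
translate([882, 0, 0]) cube([92, 161, 1984]);
translate([0, 0, 1984]) cube([974, 161, 102]);


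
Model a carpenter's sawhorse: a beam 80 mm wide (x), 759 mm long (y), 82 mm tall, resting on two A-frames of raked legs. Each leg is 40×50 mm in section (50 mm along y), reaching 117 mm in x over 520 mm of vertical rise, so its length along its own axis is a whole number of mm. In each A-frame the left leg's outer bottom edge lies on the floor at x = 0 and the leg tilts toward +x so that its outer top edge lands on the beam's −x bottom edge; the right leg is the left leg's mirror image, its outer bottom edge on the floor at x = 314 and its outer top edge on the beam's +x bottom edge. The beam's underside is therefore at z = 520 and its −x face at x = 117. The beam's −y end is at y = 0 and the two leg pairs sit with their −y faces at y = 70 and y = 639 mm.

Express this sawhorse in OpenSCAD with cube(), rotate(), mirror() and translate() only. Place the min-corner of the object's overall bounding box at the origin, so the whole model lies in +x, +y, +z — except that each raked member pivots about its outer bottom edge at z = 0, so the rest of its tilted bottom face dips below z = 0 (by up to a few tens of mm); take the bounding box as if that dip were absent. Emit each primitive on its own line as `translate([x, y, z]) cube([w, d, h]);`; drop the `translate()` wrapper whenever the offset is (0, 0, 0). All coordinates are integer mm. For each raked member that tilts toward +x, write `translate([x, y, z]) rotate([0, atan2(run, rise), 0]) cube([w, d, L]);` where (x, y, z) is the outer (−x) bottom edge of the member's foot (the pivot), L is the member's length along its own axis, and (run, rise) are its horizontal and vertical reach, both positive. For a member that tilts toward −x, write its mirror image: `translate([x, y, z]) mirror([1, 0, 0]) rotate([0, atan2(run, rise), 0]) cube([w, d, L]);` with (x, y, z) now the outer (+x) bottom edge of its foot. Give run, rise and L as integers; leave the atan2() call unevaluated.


translate([117, 0, 520]) cube([80, 759, 82]);
translate([0, 70, 0]) rotate([0, atan2(117, 520), 0]) cube([40, 50, 533]);
translate([314, 70, 0]) mirror([1, 0, 0]) rotate([0, atan2(117, 520), 0]) cube([40, 50, 533]);
translate([0, 639, 0]) rotate([0, atan2(117, 520), 0]) cube([40, 50, 533]);
translate([314, 639, 0]) mirror([1, 0, 0]) rotate([0, atan2(117, 520), 0]) cube([40, 50, 533]);


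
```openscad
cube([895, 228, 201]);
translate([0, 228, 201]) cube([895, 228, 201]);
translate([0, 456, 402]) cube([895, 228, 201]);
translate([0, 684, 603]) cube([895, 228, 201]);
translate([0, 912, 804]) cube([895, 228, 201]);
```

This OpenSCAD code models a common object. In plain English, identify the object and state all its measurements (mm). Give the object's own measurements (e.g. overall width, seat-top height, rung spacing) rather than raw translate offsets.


A straight staircase of 5 solid steps. Each step is 895 mm wide (x), 228 mm deep (y, the going) and 201 mm tall (the rise). The first step rests on the floor; each subsequent step sits one going further in +y and one rise higher in +z, directly behind and above the previous step with no overlap.


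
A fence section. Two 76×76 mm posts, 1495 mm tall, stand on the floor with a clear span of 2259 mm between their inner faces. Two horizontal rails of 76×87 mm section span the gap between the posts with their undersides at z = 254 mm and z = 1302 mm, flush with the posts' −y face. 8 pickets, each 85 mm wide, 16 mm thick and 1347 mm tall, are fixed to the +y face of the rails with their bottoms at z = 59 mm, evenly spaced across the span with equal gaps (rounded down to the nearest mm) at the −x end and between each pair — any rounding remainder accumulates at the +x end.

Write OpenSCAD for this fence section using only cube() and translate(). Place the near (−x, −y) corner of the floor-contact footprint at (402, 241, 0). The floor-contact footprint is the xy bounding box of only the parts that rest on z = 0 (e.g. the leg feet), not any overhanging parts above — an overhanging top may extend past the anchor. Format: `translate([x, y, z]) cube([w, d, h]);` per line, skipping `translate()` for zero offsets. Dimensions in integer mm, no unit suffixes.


translate([402, 241, 0]) cube([76, 76, 1495]);
translate([2737, 241, 0]) cube([76, 76, 1495]);
translate([478, 241, 254]) cube([2259, 76, 87]);
translate([478, 241, 1302]) cube([2259, 76, 87]);
translate([653, 317, 59]) cube([85, 16, 1347]);
translate([913, 317, 59]) cube([85, 16, 1347]);
translate([1173, 317, 59]) cube([85, 16, 1347]);
translate([1433, 317, 59]) cube([85, 16, 1347]);
translate([1693, 317, 59]) cube([85, 16, 1347]);
translate([1953, 317, 59]) cube([85, 16, 1347]);
translate([2213, 317, 59]) cube([85, 16, 1347]);
translate([2473, 317, 59]) cube([85, 16, 1347]);


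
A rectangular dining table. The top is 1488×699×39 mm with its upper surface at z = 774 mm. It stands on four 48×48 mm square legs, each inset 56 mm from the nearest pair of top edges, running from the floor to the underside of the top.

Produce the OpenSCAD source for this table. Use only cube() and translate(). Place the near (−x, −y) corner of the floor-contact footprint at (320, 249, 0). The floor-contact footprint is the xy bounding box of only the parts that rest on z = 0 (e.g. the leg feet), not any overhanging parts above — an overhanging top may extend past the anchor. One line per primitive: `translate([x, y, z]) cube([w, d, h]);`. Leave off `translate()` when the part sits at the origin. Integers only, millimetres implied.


translate([264, 193, 735]) cube([1488, 699, 39]);
translate([320, 249, 0]) cube([48, 48, 735]);
translate([1648, 249, 0]) cube([48, 48, 735]);
translate([320, 788, 0]) cube([48, 48, 735]);
translate([1648, 788, 0]) cube([48, 48, 735]);


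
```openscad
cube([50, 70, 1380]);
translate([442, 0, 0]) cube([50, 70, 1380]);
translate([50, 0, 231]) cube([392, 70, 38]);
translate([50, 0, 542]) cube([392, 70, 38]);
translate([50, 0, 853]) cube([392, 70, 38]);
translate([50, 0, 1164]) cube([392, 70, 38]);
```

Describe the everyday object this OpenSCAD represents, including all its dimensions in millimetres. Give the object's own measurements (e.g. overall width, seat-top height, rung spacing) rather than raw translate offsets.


A straight ladder. Two 50×70 mm vertical rails, 1380 mm tall, stand 492 mm apart (outside-to-outside) with their front faces coplanar on the −y side. 4 rungs, each 70 mm deep and 38 mm tall, span between the inner faces of the rails, front faces flush with the rails. The lowest rung's underside is at z = 231 mm and rungs are spaced 311 mm apart (underside to underside).


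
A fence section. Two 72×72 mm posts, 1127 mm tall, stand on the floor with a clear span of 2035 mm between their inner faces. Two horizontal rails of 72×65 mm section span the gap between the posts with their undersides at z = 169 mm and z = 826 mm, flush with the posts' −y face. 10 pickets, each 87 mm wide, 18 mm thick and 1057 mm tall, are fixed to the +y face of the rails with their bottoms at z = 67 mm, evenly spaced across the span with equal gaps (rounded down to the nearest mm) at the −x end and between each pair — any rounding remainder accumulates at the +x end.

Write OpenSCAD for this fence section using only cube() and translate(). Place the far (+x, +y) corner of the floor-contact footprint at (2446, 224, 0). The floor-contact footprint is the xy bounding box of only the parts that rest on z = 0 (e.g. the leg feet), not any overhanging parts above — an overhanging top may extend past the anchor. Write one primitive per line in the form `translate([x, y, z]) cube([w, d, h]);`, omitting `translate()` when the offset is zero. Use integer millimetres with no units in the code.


translate([267, 152, 0]) cube([72, 72, 1127]);
translate([2374, 152, 0]) cube([72, 72, 1127]);
translate([339, 152, 169]) cube([2035, 72, 65]);
translate([339, 152, 826]) cube([2035, 72, 65]);
translate([444, 224, 67]) cube([87, 18, 1057]);
translate([636, 224, 67]) cube([87, 18, 1057]);
translate([828, 224, 67]) cube([87, 18, 1057]);
translate([1020, 224, 67]) cube([87, 18, 1057]);
translate([1212, 224, 67]) cube([87, 18, 1057]);
translate([1404, 224, 67]) cube([87, 18, 1057]);
translate([1596, 224, 67]) cube([87, 18, 1057]);
translate([1788, 224, 67]) cube([87, 18, 1057]);
translate([1980, 224, 67]) cube([87, 18, 1057]);
translate([2172, 224, 67]) cube([87, 18, 1057]);


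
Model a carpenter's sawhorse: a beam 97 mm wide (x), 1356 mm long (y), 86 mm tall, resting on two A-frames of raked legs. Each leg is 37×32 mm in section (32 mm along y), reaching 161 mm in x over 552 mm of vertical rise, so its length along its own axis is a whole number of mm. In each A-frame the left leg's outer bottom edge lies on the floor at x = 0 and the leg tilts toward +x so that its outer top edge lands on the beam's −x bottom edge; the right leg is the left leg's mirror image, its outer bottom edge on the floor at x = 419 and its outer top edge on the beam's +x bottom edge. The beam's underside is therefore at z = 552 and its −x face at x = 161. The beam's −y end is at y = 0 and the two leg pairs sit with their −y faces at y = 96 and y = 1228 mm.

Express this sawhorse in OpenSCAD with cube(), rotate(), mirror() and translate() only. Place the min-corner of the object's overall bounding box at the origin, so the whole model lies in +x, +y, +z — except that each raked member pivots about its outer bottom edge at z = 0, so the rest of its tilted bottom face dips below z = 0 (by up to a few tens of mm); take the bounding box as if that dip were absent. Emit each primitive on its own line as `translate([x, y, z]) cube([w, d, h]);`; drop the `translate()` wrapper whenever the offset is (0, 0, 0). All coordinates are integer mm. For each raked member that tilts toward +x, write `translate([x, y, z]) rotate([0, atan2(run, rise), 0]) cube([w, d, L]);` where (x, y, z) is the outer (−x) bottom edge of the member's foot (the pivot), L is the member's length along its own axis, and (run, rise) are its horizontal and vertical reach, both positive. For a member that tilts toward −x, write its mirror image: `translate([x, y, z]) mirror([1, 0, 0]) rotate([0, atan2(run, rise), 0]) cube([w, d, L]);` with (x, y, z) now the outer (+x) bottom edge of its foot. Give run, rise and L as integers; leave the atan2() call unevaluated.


translate([161, 0, 552]) cube([97, 1356, 86]);
translate([0, 96, 0]) rotate([0, atan2(161, 552), 0]) cube([37, 32, 575]);
translate([419, 96, 0]) mirror([1, 0, 0]) rotate([0, atan2(161, 552), 0]) cube([37, 32, 575]);
translate([0, 1228, 0]) rotate([0, atan2(161, 552), 0]) cube([37, 32, 575]);
translate([419, 1228, 0]) mirror([1, 0, 0]) rotate([0, atan2(161, 552), 0]) cube([37, 32, 575]);


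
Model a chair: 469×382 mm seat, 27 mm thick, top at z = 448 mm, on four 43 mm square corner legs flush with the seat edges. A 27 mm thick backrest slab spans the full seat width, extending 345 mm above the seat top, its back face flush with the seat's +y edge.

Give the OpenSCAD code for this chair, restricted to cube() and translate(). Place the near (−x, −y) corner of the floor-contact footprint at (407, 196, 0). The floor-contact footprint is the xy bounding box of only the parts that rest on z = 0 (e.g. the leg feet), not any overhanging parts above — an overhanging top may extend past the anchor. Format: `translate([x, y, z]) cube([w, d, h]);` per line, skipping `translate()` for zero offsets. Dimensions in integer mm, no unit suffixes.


translate([407, 196, 421]) cube([469, 382, 27]);
translate([407, 196, 0]) cube([43, 43, 421]);
translate([833, 196, 0]) cube([43, 43, 421]);
translate([407, 535, 0]) cube([43, 43, 421]);
translate([833, 535, 0]) cube([43, 43, 421]);
translate([407, 551, 448]) cube([469, 27, 345]);


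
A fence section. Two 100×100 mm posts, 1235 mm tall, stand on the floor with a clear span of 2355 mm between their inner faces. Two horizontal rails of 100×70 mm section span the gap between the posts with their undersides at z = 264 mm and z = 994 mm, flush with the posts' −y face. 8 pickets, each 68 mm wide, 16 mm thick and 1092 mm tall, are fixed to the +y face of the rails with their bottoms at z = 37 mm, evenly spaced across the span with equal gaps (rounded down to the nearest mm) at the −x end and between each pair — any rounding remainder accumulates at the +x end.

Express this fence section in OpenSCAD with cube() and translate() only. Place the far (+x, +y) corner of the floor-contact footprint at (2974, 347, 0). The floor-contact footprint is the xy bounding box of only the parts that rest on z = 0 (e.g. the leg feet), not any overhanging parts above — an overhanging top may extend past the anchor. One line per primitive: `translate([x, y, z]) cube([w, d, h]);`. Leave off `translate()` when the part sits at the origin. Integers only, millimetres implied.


translate([419, 247, 0]) cube([100, 100, 1235]);
translate([2874, 247, 0]) cube([100, 100, 1235]);
translate([519, 247, 264]) cube([2355, 100, 70]);
translate([519, 247, 994]) cube([2355, 100, 70]);
translate([720, 347, 37]) cube([68, 16, 1092]);
translate([989, 347, 37]) cube([68, 16, 1092]);
translate([1258, 347, 37]) cube([68, 16, 1092]);
translate([1527, 347, 37]) cube([68, 16, 1092]);
translate([1796, 347, 37]) cube([68, 16, 1092]);
translate([2065, 347, 37]) cube([68, 16, 1092]);
translate([2334, 347, 37]) cube([68, 16, 1092]);
translate([2603, 347, 37]) cube([68, 16, 1092]);


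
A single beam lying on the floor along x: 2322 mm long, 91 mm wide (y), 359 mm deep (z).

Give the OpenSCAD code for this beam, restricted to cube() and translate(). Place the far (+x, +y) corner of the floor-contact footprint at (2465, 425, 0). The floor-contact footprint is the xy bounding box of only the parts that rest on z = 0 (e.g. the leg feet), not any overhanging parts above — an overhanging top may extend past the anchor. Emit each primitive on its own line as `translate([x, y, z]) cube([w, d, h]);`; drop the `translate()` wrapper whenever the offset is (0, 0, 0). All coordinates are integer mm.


translate([143, 334, 0]) cube([2322, 91, 359]);


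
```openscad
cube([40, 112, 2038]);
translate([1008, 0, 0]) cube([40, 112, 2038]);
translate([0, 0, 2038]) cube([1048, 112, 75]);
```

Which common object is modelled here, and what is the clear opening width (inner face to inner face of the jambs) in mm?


A door frame. The clear opening width is 968 mm.

Two 2038 mm tall posts with a header on top — a door frame. The left jamb is 40 mm wide at x = 0; the right jamb starts at x = 1008. The clear opening is 1008 − 40 = 968 mm.


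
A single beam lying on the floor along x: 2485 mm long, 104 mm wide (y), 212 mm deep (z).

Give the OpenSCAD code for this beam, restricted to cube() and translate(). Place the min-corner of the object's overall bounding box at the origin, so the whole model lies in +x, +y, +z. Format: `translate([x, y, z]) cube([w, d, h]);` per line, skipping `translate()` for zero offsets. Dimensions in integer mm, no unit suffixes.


cube([2485, 104, 212]);


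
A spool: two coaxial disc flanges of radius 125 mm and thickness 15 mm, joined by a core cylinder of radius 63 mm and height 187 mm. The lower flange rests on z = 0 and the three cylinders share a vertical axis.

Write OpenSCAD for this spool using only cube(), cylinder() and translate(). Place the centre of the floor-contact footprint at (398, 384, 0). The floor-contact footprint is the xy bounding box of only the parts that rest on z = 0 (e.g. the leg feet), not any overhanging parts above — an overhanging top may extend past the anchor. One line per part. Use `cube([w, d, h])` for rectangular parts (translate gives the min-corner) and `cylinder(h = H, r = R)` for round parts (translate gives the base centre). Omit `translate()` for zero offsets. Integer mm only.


translate([398, 384, 0]) cylinder(h = 15, r = 125);
translate([398, 384, 15]) cylinder(h = 187, r = 63);
translate([398, 384, 202]) cylinder(h = 15, r = 125);


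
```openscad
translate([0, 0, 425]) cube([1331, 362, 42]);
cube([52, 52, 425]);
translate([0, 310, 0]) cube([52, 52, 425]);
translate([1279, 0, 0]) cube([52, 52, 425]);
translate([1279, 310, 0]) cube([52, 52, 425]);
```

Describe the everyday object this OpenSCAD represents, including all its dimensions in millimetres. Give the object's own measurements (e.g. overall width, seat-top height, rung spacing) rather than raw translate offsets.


A long wooden bench with a 1331 mm (x) × 362 mm (y) seat, 42 mm thick, its top surface 467 mm above the floor. Four 52 mm square legs at the seat corners, flush with the edges, run from z = 0 to the seat underside.


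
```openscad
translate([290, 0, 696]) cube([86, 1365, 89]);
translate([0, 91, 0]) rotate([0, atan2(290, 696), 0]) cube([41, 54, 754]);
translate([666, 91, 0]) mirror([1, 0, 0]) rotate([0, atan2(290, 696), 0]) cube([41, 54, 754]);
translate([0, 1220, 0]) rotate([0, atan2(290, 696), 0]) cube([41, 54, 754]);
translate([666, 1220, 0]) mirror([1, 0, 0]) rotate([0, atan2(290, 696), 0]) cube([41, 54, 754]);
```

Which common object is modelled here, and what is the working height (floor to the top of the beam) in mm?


A sawhorse. The overall height is 785 mm.

A beam across two mirrored pairs of raked legs — a sawhorse. The beam's underside is at z = 696 (matching the legs' vertical rise in atan2(290, 696)) and the beam is 89 mm tall, so its top is at 696 + 89 = 785 mm. The raked legs top out at the beam's underside, so that is the highest point.


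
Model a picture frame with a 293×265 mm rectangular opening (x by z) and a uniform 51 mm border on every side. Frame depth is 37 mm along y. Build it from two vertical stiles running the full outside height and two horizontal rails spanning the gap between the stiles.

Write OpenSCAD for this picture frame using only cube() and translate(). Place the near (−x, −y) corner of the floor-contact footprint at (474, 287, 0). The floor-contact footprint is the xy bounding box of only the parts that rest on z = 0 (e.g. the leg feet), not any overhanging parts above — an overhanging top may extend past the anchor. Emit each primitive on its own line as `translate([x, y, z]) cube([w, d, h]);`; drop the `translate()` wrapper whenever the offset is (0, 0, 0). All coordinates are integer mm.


translate([474, 287, 0]) cube([51, 37, 367]);
translate([818, 287, 0]) cube([51, 37, 367]);
translate([525, 287, 0]) cube([293, 37, 51]);
translate([525, 287, 316]) cube([293, 37, 51]);


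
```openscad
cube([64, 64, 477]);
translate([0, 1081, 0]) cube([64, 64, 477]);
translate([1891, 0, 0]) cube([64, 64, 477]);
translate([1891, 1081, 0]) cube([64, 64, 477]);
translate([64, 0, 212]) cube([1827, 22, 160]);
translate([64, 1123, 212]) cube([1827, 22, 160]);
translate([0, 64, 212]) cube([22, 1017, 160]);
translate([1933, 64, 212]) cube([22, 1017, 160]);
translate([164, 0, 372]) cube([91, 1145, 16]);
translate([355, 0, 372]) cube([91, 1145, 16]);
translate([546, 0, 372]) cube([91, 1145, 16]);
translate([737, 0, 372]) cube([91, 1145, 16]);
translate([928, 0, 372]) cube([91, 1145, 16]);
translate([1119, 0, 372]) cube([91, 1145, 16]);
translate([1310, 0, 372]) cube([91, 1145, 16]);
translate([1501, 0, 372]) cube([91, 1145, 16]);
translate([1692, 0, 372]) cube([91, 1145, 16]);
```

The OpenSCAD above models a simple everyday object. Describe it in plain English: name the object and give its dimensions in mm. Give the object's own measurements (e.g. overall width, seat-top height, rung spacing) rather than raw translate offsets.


A bed frame 1955 mm long (x) by 1145 mm wide (y). Four 64×64 mm corner posts, 477 mm tall, at the corners of the footprint. Four rails of 22 mm thickness and 160 mm height run between adjacent posts with their undersides at z = 212 mm, their outer faces flush with the outside of the frame (the two x-running rails run between the posts' inner faces; the two y-running rails run between the posts' inner faces). 9 slats, each 91 mm wide (x) and 16 mm thick, lie across the top of the two x-running rails, running the full 1145 mm width of the frame in y; along x they sit between the end posts with a 100 mm gap after the −x posts and between neighbouring slats, leaving 108 mm before the +x posts.


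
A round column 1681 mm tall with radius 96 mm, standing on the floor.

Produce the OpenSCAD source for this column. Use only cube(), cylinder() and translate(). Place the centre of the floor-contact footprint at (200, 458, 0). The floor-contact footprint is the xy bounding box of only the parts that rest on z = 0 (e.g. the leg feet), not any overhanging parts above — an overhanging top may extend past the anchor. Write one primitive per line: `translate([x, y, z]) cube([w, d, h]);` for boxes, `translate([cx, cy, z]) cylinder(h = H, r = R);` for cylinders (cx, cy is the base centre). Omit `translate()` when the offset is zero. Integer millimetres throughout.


translate([200, 458, 0]) cylinder(h = 1681, r = 96);


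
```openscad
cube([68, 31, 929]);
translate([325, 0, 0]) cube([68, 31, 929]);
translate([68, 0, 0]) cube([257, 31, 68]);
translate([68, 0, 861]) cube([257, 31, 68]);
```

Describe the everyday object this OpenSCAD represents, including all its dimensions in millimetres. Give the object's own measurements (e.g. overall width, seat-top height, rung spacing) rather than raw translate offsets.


A rectangular picture frame lying in the x–z plane (depth along y). The opening is 257 mm wide (x) by 793 mm tall (z), surrounded by a border 68 mm wide on all four sides. The frame is 31 mm deep and is made of two full-height vertical stiles with two horizontal rails fitted between them.


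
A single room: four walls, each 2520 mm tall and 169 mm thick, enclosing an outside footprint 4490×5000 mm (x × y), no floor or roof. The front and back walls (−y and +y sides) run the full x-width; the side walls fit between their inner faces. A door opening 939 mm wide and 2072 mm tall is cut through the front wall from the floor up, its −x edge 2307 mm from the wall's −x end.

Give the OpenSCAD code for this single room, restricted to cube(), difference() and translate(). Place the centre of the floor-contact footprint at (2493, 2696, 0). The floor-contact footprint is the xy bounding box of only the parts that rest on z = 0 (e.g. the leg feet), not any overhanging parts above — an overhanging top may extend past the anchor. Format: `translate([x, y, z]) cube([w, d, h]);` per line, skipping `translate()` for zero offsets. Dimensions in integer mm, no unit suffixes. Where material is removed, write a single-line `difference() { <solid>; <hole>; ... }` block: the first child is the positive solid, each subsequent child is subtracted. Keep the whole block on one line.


difference() { translate([248, 196, 0]) cube([4490, 169, 2520]); translate([2555, 196, 0]) cube([939, 169, 2072]); }
translate([248, 5027, 0]) cube([4490, 169, 2520]);
translate([248, 365, 0]) cube([169, 4662, 2520]);
translate([4569, 365, 0]) cube([169, 4662, 2520]);


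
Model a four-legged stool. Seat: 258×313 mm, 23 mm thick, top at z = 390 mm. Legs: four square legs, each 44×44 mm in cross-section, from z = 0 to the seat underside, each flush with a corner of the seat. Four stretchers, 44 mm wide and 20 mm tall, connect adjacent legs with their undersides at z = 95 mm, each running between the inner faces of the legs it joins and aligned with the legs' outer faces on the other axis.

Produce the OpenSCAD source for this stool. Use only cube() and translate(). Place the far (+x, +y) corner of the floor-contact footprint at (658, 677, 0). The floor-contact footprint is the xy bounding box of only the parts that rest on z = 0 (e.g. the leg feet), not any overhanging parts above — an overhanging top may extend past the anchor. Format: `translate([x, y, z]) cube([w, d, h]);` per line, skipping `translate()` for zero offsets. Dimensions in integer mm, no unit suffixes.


translate([400, 364, 367]) cube([258, 313, 23]);
translate([400, 364, 0]) cube([44, 44, 367]);
translate([614, 364, 0]) cube([44, 44, 367]);
translate([400, 633, 0]) cube([44, 44, 367]);
translate([614, 633, 0]) cube([44, 44, 367]);
translate([444, 364, 95]) cube([170, 44, 20]);
translate([444, 633, 95]) cube([170, 44, 20]);
translate([400, 408, 95]) cube([44, 225, 20]);
translate([614, 408, 95]) cube([44, 225, 20]);
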